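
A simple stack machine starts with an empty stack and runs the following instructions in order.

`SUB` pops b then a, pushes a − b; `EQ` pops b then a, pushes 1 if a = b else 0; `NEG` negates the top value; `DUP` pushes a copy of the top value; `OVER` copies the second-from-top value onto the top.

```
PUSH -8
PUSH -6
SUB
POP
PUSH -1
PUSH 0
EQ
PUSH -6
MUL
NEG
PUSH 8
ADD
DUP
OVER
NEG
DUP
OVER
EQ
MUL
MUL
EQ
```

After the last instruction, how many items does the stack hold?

PUSH -8  -8
PUSH -6  -8 -6
SUB      -2
POP      (empty)
PUSH -1  -1
PUSH 0   -1 0
EQ       0
PUSH -6  0 -6
MUL      0
NEG      0
PUSH 8   0 8
ADD      8
DUP      8 8
OVER     8 8 8
NEG      8 8 -8
DUP      8 8 -8 -8
OVER     8 8 -8 -8 -8
EQ       8 8 -8 1
MUL      8 8 -8
MUL      8 -64
EQ       0

1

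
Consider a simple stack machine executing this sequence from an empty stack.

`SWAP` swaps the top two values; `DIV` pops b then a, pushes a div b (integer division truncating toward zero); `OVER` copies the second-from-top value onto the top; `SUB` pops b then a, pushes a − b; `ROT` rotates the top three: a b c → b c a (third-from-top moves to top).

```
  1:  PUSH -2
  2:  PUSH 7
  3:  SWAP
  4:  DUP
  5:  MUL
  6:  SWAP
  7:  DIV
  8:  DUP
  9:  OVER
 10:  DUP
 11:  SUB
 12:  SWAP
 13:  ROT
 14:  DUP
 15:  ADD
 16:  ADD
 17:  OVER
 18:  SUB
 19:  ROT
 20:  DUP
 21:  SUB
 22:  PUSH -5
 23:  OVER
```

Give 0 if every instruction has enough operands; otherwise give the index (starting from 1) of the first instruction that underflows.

19

PUSH -2  -2
PUSH 7   -2 7
SWAP     7 -2
DUP      7 -2 -2
MUL      7 4
SWAP     4 7
DIV      0
DUP      0 0
OVER     0 0 0
DUP      0 0 0 0
SUB      0 0 0
SWAP     0 0 0
ROT      0 0 0
DUP      0 0 0 0
ADD      0 0 0
ADD      0 0
OVER     0 0 0
SUB      0 0
ROT  — needs 3 operands, stack has 2 → underflow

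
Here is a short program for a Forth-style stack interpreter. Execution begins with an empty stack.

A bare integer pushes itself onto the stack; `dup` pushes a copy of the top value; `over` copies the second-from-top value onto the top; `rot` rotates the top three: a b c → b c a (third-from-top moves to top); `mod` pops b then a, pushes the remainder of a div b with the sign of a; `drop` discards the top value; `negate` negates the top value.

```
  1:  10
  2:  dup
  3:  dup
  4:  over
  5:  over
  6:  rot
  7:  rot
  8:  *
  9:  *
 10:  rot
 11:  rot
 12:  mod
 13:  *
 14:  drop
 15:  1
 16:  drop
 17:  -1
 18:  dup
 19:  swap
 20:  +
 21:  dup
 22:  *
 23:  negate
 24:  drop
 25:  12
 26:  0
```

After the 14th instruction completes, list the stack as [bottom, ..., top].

10    [10]
dup   [10, 10]
dup   [10, 10, 10]
over  [10, 10, 10, 10]
over  [10, 10, 10, 10, 10]
rot   [10, 10, 10, 10, 10]
rot   [10, 10, 10, 10, 10]
*     [10, 10, 10, 100]
*     [10, 10, 1000]
rot   [10, 1000, 10]
rot   [1000, 10, 10]
mod   [1000, 0]
*     [0]
drop  []

[]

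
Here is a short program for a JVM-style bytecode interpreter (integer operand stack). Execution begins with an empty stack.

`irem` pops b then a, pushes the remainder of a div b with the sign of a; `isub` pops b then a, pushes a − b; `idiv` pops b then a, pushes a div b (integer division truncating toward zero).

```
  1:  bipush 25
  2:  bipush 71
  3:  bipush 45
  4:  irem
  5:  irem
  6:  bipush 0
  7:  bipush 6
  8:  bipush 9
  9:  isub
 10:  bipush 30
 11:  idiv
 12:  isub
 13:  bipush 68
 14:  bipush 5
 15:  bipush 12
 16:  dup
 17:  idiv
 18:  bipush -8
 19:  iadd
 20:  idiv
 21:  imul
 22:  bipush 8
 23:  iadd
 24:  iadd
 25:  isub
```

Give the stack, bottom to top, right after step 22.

[25, 0, 0, 8]

bipush 25 : [25]
bipush 71 : [25, 71]
bipush 45 : [25, 71, 45]
irem      : [25, 26]
irem      : [25]
bipush 0  : [25, 0]
bipush 6  : [25, 0, 6]
bipush 9  : [25, 0, 6, 9]
isub      : [25, 0, -3]
bipush 30 : [25, 0, -3, 30]
idiv      : [25, 0, 0]
isub      : [25, 0]
bipush 68 : [25, 0, 68]
bipush 5  : [25, 0, 68, 5]
bipush 12 : [25, 0, 68, 5, 12]
dup       : [25, 0, 68, 5, 12, 12]
idiv      : [25, 0, 68, 5, 1]
bipush -8 : [25, 0, 68, 5, 1, -8]
iadd      : [25, 0, 68, 5, -7]
idiv      : [25, 0, 68, 0]
imul      : [25, 0, 0]
bipush 8  : [25, 0, 0, 8]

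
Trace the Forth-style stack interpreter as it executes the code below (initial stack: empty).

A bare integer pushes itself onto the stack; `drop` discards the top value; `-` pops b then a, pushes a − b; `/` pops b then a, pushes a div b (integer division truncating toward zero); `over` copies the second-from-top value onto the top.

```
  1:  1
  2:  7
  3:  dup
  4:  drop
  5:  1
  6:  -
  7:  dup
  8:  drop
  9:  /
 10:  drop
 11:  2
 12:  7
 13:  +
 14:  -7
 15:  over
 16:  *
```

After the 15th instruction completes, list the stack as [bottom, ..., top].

[9, -7, 9]

1    : 1
7    : 1 7
dup  : 1 7 7
drop : 1 7
1    : 1 7 1
-    : 1 6
dup  : 1 6 6
drop : 1 6
/    : 0
drop : (empty)
2    : 2
7    : 2 7
+    : 9
-7   : 9 -7
over : 9 -7 9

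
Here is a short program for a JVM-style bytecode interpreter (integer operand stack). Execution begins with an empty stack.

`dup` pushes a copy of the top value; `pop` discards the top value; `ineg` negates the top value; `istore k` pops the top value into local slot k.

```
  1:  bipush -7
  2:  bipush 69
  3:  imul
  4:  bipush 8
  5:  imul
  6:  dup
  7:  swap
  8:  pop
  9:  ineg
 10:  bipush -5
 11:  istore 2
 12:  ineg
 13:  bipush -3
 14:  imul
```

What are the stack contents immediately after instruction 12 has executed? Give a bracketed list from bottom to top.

bipush -7 → [-7]
bipush 69 → [-7, 69]
imul      → [-483]
bipush 8  → [-483, 8]
imul      → [-3864]
dup       → [-3864, -3864]
swap      → [-3864, -3864]
pop       → [-3864]
ineg      → [3864]
bipush -5 → [3864, -5]
istore 2  → [3864]
ineg      → [-3864]

[-3864]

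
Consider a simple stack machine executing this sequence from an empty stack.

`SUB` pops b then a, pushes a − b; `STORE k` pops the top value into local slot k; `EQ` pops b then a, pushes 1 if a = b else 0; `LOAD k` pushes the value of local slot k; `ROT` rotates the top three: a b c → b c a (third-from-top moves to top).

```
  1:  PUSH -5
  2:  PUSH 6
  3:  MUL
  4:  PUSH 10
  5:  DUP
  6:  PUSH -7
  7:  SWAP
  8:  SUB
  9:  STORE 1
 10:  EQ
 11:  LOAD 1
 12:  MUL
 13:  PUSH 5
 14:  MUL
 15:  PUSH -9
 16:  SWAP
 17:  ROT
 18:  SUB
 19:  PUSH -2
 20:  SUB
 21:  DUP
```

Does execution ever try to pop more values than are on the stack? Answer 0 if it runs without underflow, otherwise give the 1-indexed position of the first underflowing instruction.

17

PUSH -5 → -5
PUSH 6  → -5 6
MUL     → -30
PUSH 10 → -30 10
DUP     → -30 10 10
PUSH -7 → -30 10 10 -7
SWAP    → -30 10 -7 10
SUB     → -30 10 -17
STORE 1 → -30 10
EQ      → 0
LOAD 1  → 0 -17
MUL     → 0
PUSH 5  → 0 5
MUL     → 0
PUSH -9 → 0 -9
SWAP    → -9 0
ROT  — needs 3 operands, stack has 2 → underflow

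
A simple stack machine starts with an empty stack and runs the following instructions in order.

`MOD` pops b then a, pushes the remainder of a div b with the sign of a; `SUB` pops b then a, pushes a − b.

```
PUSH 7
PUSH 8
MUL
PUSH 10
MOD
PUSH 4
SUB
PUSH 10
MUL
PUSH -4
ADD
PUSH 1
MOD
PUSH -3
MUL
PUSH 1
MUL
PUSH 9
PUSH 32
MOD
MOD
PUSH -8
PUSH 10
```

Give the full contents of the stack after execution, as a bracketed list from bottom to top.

[0, -8, 10]

PUSH 7  -> 7
PUSH 8  -> 7 8
MUL     -> 56
PUSH 10 -> 56 10
MOD     -> 6
PUSH 4  -> 6 4
SUB     -> 2
PUSH 10 -> 2 10
MUL     -> 20
PUSH -4 -> 20 -4
ADD     -> 16
PUSH 1  -> 16 1
MOD     -> 0
PUSH -3 -> 0 -3
MUL     -> 0
PUSH 1  -> 0 1
MUL     -> 0
PUSH 9  -> 0 9
PUSH 32 -> 0 9 32
MOD     -> 0 9
MOD     -> 0
PUSH -8 -> 0 -8
PUSH 10 -> 0 -8 10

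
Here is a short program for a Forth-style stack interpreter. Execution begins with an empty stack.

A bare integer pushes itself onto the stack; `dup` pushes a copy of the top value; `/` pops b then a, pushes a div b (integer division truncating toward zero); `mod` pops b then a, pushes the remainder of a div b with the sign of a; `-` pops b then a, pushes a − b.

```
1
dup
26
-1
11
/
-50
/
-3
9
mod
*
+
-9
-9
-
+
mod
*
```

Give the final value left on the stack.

1   → [1]
dup → [1, 1]
26  → [1, 1, 26]
-1  → [1, 1, 26, -1]
11  → [1, 1, 26, -1, 11]
/   → [1, 1, 26, 0]
-50 → [1, 1, 26, 0, -50]
/   → [1, 1, 26, 0]
-3  → [1, 1, 26, 0, -3]
9   → [1, 1, 26, 0, -3, 9]
mod → [1, 1, 26, 0, -3]
*   → [1, 1, 26, 0]
+   → [1, 1, 26]
-9  → [1, 1, 26, -9]
-9  → [1, 1, 26, -9, -9]
-   → [1, 1, 26, 0]
+   → [1, 1, 26]
mod → [1, 1]
*   → [1]

1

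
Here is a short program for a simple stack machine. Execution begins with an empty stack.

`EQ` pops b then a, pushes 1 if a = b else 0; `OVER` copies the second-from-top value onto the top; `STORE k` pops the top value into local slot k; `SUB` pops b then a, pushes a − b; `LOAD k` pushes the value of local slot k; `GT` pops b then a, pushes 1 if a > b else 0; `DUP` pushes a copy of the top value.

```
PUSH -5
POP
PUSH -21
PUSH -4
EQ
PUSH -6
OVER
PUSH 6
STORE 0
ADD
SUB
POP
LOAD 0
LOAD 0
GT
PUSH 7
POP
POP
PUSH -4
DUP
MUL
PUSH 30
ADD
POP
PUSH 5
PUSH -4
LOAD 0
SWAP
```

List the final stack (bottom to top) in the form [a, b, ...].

PUSH -5  -> [-5]
POP      -> []
PUSH -21 -> [-21]
PUSH -4  -> [-21, -4]
EQ       -> [0]
PUSH -6  -> [0, -6]
OVER     -> [0, -6, 0]
PUSH 6   -> [0, -6, 0, 6]
STORE 0  -> [0, -6, 0]
ADD      -> [0, -6]
SUB      -> [6]
POP      -> []
LOAD 0   -> [6]
LOAD 0   -> [6, 6]
GT       -> [0]
PUSH 7   -> [0, 7]
POP      -> [0]
POP      -> []
PUSH -4  -> [-4]
DUP      -> [-4, -4]
MUL      -> [16]
PUSH 30  -> [16, 30]
ADD      -> [46]
POP      -> []
PUSH 5   -> [5]
PUSH -4  -> [5, -4]
LOAD 0   -> [5, -4, 6]
SWAP     -> [5, 6, -4]

[5, 6, -4]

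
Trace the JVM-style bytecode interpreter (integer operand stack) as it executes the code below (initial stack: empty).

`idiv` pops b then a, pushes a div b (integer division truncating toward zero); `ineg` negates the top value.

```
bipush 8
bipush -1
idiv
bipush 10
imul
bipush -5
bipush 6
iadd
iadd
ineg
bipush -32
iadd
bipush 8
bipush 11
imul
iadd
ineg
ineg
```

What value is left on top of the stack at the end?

135

bipush 8   -> 8
bipush -1  -> 8 -1
idiv       -> -8
bipush 10  -> -8 10
imul       -> -80
bipush -5  -> -80 -5
bipush 6   -> -80 -5 6
iadd       -> -80 1
iadd       -> -79
ineg       -> 79
bipush -32 -> 79 -32
iadd       -> 47
bipush 8   -> 47 8
bipush 11  -> 47 8 11
imul       -> 47 88
iadd       -> 135
ineg       -> -135
ineg       -> 135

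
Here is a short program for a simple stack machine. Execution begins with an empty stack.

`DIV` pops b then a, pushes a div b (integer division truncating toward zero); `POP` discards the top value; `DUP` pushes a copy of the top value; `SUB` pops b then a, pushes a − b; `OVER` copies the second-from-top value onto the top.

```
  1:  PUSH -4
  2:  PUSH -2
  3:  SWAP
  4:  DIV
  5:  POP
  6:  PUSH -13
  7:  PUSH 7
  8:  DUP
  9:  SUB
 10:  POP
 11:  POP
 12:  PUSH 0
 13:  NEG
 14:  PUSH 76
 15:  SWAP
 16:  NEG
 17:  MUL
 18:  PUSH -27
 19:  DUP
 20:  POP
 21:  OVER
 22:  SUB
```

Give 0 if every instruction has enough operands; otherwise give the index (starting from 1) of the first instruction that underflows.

0

PUSH -4  → [-4]
PUSH -2  → [-4, -2]
SWAP     → [-2, -4]
DIV      → [0]
POP      → []
PUSH -13 → [-13]
PUSH 7   → [-13, 7]
DUP      → [-13, 7, 7]
SUB      → [-13, 0]
POP      → [-13]
POP      → []
PUSH 0   → [0]
NEG      → [0]
PUSH 76  → [0, 76]
SWAP     → [76, 0]
NEG      → [76, 0]
MUL      → [0]
PUSH -27 → [0, -27]
DUP      → [0, -27, -27]
POP      → [0, -27]
OVER     → [0, -27, 0]
SUB      → [0, -27]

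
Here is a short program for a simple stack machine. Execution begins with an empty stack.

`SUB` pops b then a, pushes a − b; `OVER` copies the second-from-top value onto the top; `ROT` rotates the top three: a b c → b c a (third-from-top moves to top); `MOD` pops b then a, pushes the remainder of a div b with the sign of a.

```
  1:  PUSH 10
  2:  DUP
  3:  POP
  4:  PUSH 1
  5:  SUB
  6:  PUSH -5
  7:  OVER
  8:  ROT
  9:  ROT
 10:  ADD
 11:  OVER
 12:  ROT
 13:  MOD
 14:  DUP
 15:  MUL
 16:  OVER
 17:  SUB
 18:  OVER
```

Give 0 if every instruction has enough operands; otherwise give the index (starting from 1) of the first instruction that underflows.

0

PUSH 10 → 10
DUP     → 10 10
POP     → 10
PUSH 1  → 10 1
SUB     → 9
PUSH -5 → 9 -5
OVER    → 9 -5 9
ROT     → -5 9 9
ROT     → 9 9 -5
ADD     → 9 4
OVER    → 9 4 9
ROT     → 4 9 9
MOD     → 4 0
DUP     → 4 0 0
MUL     → 4 0
OVER    → 4 0 4
SUB     → 4 -4
OVER    → 4 -4 4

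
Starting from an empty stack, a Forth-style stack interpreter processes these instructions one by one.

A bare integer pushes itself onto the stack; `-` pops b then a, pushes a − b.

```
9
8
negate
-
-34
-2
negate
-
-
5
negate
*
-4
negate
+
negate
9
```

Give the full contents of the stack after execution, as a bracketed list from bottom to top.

9       [9]
8       [9, 8]
negate  [9, -8]
-       [17]
-34     [17, -34]
-2      [17, -34, -2]
negate  [17, -34, 2]
-       [17, -36]
-       [53]
5       [53, 5]
negate  [53, -5]
*       [-265]
-4      [-265, -4]
negate  [-265, 4]
+       [-261]
negate  [261]
9       [261, 9]

[261, 9]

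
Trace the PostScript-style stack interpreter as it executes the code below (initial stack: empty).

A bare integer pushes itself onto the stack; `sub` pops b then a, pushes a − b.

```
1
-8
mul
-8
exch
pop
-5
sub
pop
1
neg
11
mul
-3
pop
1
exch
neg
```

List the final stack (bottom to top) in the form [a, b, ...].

[1, 11]

1    : [1]
-8   : [1, -8]
mul  : [-8]
-8   : [-8, -8]
exch : [-8, -8]
pop  : [-8]
-5   : [-8, -5]
sub  : [-3]
pop  : []
1    : [1]
neg  : [-1]
11   : [-1, 11]
mul  : [-11]
-3   : [-11, -3]
pop  : [-11]
1    : [-11, 1]
exch : [1, -11]
neg  : [1, 11]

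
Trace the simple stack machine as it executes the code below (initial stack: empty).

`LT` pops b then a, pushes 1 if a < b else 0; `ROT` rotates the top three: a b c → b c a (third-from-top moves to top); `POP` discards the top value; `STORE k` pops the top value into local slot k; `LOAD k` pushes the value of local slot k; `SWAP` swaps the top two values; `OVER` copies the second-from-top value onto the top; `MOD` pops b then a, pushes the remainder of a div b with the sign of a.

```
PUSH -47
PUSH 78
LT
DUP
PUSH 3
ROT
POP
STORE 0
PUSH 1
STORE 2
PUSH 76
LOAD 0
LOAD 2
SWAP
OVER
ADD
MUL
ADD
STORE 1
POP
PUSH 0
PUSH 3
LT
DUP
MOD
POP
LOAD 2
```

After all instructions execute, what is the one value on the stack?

1

PUSH -47  -47
PUSH 78   -47 78
LT        1
DUP       1 1
PUSH 3    1 1 3
ROT       1 3 1
POP       1 3
STORE 0   1
PUSH 1    1 1
STORE 2   1
PUSH 76   1 76
LOAD 0    1 76 3
LOAD 2    1 76 3 1
SWAP      1 76 1 3
OVER      1 76 1 3 1
ADD       1 76 1 4
MUL       1 76 4
ADD       1 80
STORE 1   1
POP       (empty)
PUSH 0    0
PUSH 3    0 3
LT        1
DUP       1 1
MOD       0
POP       (empty)
LOAD 2    1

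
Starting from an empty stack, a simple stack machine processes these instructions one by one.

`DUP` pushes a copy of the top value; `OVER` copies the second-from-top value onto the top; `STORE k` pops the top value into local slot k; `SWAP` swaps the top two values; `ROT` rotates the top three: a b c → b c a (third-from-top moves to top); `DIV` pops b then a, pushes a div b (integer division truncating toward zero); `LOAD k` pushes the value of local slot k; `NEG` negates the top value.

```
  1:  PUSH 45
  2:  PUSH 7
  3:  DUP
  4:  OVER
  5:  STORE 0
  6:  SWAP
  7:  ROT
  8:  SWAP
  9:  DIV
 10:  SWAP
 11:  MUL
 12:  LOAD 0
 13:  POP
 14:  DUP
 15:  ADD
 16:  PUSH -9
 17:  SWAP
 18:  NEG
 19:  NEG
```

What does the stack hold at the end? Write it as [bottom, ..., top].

PUSH 45 → 45
PUSH 7  → 45 7
DUP     → 45 7 7
OVER    → 45 7 7 7
STORE 0 → 45 7 7
SWAP    → 45 7 7
ROT     → 7 7 45
SWAP    → 7 45 7
DIV     → 7 6
SWAP    → 6 7
MUL     → 42
LOAD 0  → 42 7
POP     → 42
DUP     → 42 42
ADD     → 84
PUSH -9 → 84 -9
SWAP    → -9 84
NEG     → -9 -84
NEG     → -9 84

[-9, 84]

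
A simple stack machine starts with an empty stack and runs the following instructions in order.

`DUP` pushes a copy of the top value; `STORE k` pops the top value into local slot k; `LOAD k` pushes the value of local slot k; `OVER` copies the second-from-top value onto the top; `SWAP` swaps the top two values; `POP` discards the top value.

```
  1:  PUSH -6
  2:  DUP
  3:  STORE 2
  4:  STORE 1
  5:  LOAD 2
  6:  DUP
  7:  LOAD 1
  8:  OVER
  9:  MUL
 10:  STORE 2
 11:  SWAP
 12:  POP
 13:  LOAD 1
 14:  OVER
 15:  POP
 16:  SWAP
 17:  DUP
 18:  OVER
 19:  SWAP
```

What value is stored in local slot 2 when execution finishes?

36

PUSH -6 -> [-6]
DUP     -> [-6, -6]
STORE 2 -> [-6]
STORE 1 -> []
LOAD 2  -> [-6]
DUP     -> [-6, -6]
LOAD 1  -> [-6, -6, -6]
OVER    -> [-6, -6, -6, -6]
MUL     -> [-6, -6, 36]
STORE 2 -> [-6, -6]
SWAP    -> [-6, -6]
POP     -> [-6]
LOAD 1  -> [-6, -6]
OVER    -> [-6, -6, -6]
POP     -> [-6, -6]
SWAP    -> [-6, -6]
DUP     -> [-6, -6, -6]
OVER    -> [-6, -6, -6, -6]
SWAP    -> [-6, -6, -6, -6]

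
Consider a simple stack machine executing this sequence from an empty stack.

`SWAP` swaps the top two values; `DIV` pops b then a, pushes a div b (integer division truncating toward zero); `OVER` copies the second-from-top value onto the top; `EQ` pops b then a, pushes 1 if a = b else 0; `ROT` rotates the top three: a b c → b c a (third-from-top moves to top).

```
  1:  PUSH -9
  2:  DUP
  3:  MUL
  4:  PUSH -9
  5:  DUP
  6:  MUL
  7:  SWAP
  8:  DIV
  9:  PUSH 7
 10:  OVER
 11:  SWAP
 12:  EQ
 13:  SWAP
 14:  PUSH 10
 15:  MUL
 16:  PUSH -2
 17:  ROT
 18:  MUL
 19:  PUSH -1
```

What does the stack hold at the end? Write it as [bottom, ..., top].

[10, 0, -1]

PUSH -9 -> -9
DUP     -> -9 -9
MUL     -> 81
PUSH -9 -> 81 -9
DUP     -> 81 -9 -9
MUL     -> 81 81
SWAP    -> 81 81
DIV     -> 1
PUSH 7  -> 1 7
OVER    -> 1 7 1
SWAP    -> 1 1 7
EQ      -> 1 0
SWAP    -> 0 1
PUSH 10 -> 0 1 10
MUL     -> 0 10
PUSH -2 -> 0 10 -2
ROT     -> 10 -2 0
MUL     -> 10 0
PUSH -1 -> 10 0 -1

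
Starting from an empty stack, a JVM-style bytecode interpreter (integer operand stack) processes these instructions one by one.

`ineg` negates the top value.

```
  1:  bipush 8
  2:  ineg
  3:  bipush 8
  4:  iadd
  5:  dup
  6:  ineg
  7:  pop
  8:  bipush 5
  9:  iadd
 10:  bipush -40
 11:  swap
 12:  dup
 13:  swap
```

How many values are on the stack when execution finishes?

bipush 8   → [8]
ineg       → [-8]
bipush 8   → [-8, 8]
iadd       → [0]
dup        → [0, 0]
ineg       → [0, 0]
pop        → [0]
bipush 5   → [0, 5]
iadd       → [5]
bipush -40 → [5, -40]
swap       → [-40, 5]
dup        → [-40, 5, 5]
swap       → [-40, 5, 5]

3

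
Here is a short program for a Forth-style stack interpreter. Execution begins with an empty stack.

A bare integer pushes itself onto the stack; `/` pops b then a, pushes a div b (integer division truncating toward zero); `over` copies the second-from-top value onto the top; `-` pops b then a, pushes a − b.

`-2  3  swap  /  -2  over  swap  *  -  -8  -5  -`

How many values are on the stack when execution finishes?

-2    [-2]
3     [-2, 3]
swap  [3, -2]
/     [-1]
-2    [-1, -2]
over  [-1, -2, -1]
swap  [-1, -1, -2]
*     [-1, 2]
-     [-3]
-8    [-3, -8]
-5    [-3, -8, -5]
-     [-3, -3]

2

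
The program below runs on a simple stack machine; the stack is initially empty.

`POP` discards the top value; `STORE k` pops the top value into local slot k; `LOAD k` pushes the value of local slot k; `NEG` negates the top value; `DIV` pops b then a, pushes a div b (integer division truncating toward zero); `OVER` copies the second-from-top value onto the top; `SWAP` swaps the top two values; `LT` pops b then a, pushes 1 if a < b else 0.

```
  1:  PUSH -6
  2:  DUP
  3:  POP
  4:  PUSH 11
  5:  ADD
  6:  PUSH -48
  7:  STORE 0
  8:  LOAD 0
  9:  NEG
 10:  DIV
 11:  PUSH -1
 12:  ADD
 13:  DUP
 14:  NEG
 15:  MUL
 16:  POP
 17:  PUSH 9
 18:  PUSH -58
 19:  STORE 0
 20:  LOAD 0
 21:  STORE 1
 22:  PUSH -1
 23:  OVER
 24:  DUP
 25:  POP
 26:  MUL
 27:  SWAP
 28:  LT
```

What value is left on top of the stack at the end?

PUSH -6  : [-6]
DUP      : [-6, -6]
POP      : [-6]
PUSH 11  : [-6, 11]
ADD      : [5]
PUSH -48 : [5, -48]
STORE 0  : [5]
LOAD 0   : [5, -48]
NEG      : [5, 48]
DIV      : [0]
PUSH -1  : [0, -1]
ADD      : [-1]
DUP      : [-1, -1]
NEG      : [-1, 1]
MUL      : [-1]
POP      : []
PUSH 9   : [9]
PUSH -58 : [9, -58]
STORE 0  : [9]
LOAD 0   : [9, -58]
STORE 1  : [9]
PUSH -1  : [9, -1]
OVER     : [9, -1, 9]
DUP      : [9, -1, 9, 9]
POP      : [9, -1, 9]
MUL      : [9, -9]
SWAP     : [-9, 9]
LT       : [1]

1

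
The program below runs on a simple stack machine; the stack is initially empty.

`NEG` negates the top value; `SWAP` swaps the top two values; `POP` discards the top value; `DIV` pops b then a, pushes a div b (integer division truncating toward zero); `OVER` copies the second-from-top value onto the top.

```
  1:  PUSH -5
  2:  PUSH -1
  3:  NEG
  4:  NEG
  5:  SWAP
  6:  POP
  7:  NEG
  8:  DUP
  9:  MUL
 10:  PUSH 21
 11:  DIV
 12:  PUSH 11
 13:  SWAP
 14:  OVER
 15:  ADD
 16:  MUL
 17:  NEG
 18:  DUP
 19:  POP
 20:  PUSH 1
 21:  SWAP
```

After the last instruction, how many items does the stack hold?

PUSH -5 : [-5]
PUSH -1 : [-5, -1]
NEG     : [-5, 1]
NEG     : [-5, -1]
SWAP    : [-1, -5]
POP     : [-1]
NEG     : [1]
DUP     : [1, 1]
MUL     : [1]
PUSH 21 : [1, 21]
DIV     : [0]
PUSH 11 : [0, 11]
SWAP    : [11, 0]
OVER    : [11, 0, 11]
ADD     : [11, 11]
MUL     : [121]
NEG     : [-121]
DUP     : [-121, -121]
POP     : [-121]
PUSH 1  : [-121, 1]
SWAP    : [1, -121]

2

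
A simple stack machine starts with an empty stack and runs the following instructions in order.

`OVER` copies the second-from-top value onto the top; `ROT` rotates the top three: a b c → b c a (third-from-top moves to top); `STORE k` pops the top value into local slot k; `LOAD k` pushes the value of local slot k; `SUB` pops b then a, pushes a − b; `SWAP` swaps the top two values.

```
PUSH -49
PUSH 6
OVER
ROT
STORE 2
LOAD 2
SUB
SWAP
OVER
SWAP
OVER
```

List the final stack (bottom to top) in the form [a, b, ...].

PUSH -49 → -49
PUSH 6   → -49 6
OVER     → -49 6 -49
ROT      → 6 -49 -49
STORE 2  → 6 -49
LOAD 2   → 6 -49 -49
SUB      → 6 0
SWAP     → 0 6
OVER     → 0 6 0
SWAP     → 0 0 6
OVER     → 0 0 6 0

[0, 0, 6, 0]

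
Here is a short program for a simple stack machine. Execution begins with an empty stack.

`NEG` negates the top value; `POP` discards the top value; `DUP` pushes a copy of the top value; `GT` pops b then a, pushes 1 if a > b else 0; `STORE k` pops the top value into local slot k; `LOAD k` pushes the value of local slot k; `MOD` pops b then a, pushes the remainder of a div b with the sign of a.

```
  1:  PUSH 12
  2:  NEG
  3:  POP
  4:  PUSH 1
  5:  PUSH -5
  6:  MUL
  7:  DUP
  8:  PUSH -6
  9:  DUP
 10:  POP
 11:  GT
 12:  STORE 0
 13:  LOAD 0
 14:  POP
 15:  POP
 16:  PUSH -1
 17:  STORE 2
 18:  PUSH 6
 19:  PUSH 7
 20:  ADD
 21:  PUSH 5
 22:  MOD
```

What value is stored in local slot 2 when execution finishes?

-1

PUSH 12 : [12]
NEG     : [-12]
POP     : []
PUSH 1  : [1]
PUSH -5 : [1, -5]
MUL     : [-5]
DUP     : [-5, -5]
PUSH -6 : [-5, -5, -6]
DUP     : [-5, -5, -6, -6]
POP     : [-5, -5, -6]
GT      : [-5, 1]
STORE 0 : [-5]
LOAD 0  : [-5, 1]
POP     : [-5]
POP     : []
PUSH -1 : [-1]
STORE 2 : []
PUSH 6  : [6]
PUSH 7  : [6, 7]
ADD     : [13]
PUSH 5  : [13, 5]
MOD     : [3]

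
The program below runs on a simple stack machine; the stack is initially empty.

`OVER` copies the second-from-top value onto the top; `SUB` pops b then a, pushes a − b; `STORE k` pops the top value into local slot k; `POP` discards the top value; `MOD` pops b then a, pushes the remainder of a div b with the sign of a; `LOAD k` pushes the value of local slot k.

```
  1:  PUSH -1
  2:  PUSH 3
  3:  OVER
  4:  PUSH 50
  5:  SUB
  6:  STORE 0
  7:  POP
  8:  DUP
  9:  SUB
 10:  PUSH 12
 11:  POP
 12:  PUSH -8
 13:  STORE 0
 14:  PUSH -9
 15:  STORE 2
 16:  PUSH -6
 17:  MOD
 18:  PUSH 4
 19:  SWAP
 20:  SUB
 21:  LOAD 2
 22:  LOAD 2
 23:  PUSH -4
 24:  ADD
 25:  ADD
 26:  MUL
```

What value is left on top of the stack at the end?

-88

PUSH -1 : [-1]
PUSH 3  : [-1, 3]
OVER    : [-1, 3, -1]
PUSH 50 : [-1, 3, -1, 50]
SUB     : [-1, 3, -51]
STORE 0 : [-1, 3]
POP     : [-1]
DUP     : [-1, -1]
SUB     : [0]
PUSH 12 : [0, 12]
POP     : [0]
PUSH -8 : [0, -8]
STORE 0 : [0]
PUSH -9 : [0, -9]
STORE 2 : [0]
PUSH -6 : [0, -6]
MOD     : [0]
PUSH 4  : [0, 4]
SWAP    : [4, 0]
SUB     : [4]
LOAD 2  : [4, -9]
LOAD 2  : [4, -9, -9]
PUSH -4 : [4, -9, -9, -4]
ADD     : [4, -9, -13]
ADD     : [4, -22]
MUL     : [-88]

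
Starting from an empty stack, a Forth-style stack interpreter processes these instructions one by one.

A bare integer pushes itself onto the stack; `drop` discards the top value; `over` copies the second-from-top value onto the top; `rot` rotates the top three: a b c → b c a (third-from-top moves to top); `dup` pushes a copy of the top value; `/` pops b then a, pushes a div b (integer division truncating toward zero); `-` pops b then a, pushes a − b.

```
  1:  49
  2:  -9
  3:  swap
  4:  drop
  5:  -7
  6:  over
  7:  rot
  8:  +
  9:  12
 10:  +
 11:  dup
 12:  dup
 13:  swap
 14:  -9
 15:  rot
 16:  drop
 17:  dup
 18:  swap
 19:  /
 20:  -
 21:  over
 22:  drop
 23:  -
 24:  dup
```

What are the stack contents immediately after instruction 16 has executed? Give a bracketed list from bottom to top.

49   -> 49
-9   -> 49 -9
swap -> -9 49
drop -> -9
-7   -> -9 -7
over -> -9 -7 -9
rot  -> -7 -9 -9
+    -> -7 -18
12   -> -7 -18 12
+    -> -7 -6
dup  -> -7 -6 -6
dup  -> -7 -6 -6 -6
swap -> -7 -6 -6 -6
-9   -> -7 -6 -6 -6 -9
rot  -> -7 -6 -6 -9 -6
drop -> -7 -6 -6 -9

[-7, -6, -6, -9]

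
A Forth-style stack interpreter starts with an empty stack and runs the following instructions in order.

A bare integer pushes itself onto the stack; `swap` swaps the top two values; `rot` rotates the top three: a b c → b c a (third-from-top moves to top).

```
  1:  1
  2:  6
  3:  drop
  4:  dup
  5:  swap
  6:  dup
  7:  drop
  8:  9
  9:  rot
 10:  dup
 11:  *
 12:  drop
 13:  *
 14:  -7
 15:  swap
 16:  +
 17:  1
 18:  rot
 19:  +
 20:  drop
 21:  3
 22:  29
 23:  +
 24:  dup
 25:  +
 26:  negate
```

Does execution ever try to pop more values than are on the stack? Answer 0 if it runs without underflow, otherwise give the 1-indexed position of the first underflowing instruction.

1     [1]
6     [1, 6]
drop  [1]
dup   [1, 1]
swap  [1, 1]
dup   [1, 1, 1]
drop  [1, 1]
9     [1, 1, 9]
rot   [1, 9, 1]
dup   [1, 9, 1, 1]
*     [1, 9, 1]
drop  [1, 9]
*     [9]
-7    [9, -7]
swap  [-7, 9]
+     [2]
1     [2, 1]
rot  — needs 3 operands, stack has 2 → underflow

18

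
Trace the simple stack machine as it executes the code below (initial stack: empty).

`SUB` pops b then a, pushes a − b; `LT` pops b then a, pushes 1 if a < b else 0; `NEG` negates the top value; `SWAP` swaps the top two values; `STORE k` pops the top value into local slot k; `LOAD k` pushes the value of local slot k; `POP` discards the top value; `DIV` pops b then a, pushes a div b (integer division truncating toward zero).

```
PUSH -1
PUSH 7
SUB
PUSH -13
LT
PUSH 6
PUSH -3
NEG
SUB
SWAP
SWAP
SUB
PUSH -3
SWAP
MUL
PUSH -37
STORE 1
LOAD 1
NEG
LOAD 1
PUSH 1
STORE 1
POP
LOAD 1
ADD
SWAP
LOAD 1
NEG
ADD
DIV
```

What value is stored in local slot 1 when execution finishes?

1

PUSH -1   -1
PUSH 7    -1 7
SUB       -8
PUSH -13  -8 -13
LT        0
PUSH 6    0 6
PUSH -3   0 6 -3
NEG       0 6 3
SUB       0 3
SWAP      3 0
SWAP      0 3
SUB       -3
PUSH -3   -3 -3
SWAP      -3 -3
MUL       9
PUSH -37  9 -37
STORE 1   9
LOAD 1    9 -37
NEG       9 37
LOAD 1    9 37 -37
PUSH 1    9 37 -37 1
STORE 1   9 37 -37
POP       9 37
LOAD 1    9 37 1
ADD       9 38
SWAP      38 9
LOAD 1    38 9 1
NEG       38 9 -1
ADD       38 8
DIV       4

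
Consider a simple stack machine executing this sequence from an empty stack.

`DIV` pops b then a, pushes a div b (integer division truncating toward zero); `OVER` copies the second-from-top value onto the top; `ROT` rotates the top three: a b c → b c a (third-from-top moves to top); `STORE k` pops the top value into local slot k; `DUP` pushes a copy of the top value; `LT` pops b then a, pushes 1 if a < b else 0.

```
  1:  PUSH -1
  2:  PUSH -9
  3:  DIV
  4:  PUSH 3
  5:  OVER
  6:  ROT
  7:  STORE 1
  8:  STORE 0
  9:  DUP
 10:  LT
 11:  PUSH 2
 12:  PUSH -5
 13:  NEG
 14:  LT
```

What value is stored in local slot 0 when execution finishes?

PUSH -1 -> -1
PUSH -9 -> -1 -9
DIV     -> 0
PUSH 3  -> 0 3
OVER    -> 0 3 0
ROT     -> 3 0 0
STORE 1 -> 3 0
STORE 0 -> 3
DUP     -> 3 3
LT      -> 0
PUSH 2  -> 0 2
PUSH -5 -> 0 2 -5
NEG     -> 0 2 5
LT      -> 0 1

0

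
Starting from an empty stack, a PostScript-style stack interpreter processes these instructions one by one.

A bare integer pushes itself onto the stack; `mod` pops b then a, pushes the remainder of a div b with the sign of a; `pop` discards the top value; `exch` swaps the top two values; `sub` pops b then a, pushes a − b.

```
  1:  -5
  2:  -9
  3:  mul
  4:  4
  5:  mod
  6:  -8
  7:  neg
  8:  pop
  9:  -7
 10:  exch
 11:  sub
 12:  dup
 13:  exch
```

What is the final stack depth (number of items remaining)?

2

-5   : [-5]
-9   : [-5, -9]
mul  : [45]
4    : [45, 4]
mod  : [1]
-8   : [1, -8]
neg  : [1, 8]
pop  : [1]
-7   : [1, -7]
exch : [-7, 1]
sub  : [-8]
dup  : [-8, -8]
exch : [-8, -8]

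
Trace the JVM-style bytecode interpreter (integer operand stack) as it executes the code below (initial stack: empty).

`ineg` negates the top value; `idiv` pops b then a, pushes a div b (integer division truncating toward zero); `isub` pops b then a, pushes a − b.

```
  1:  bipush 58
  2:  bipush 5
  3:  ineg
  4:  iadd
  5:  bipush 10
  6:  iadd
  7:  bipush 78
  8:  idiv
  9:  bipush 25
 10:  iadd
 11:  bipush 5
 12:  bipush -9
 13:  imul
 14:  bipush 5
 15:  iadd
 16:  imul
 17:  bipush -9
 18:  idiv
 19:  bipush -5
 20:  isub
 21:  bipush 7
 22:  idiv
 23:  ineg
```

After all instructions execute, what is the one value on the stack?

-16

bipush 58 : 58
bipush 5  : 58 5
ineg      : 58 -5
iadd      : 53
bipush 10 : 53 10
iadd      : 63
bipush 78 : 63 78
idiv      : 0
bipush 25 : 0 25
iadd      : 25
bipush 5  : 25 5
bipush -9 : 25 5 -9
imul      : 25 -45
bipush 5  : 25 -45 5
iadd      : 25 -40
imul      : -1000
bipush -9 : -1000 -9
idiv      : 111
bipush -5 : 111 -5
isub      : 116
bipush 7  : 116 7
idiv      : 16
ineg      : -16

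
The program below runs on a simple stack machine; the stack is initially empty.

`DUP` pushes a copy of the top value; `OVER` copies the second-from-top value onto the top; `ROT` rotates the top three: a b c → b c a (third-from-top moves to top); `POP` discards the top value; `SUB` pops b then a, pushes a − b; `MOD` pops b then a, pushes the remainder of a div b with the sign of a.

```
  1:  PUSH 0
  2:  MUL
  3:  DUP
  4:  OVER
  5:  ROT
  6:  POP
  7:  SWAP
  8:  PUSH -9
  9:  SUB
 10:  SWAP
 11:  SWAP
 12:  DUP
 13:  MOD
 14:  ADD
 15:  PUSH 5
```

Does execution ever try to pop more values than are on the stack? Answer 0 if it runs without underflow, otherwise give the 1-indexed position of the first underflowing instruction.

PUSH 0  [0]
MUL  — needs 2 operands, stack has 1 → underflow

2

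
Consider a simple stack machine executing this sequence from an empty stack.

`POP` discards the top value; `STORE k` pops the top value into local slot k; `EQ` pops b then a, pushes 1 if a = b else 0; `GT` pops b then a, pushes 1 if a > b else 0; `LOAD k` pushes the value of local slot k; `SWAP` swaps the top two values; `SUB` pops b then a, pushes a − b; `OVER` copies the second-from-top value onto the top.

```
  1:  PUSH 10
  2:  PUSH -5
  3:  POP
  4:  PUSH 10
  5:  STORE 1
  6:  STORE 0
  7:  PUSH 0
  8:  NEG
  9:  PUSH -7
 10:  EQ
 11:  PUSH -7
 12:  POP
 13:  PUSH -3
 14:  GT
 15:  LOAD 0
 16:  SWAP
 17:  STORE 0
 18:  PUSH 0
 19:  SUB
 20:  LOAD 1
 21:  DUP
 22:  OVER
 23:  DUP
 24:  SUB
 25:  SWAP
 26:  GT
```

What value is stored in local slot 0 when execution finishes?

PUSH 10 : 10
PUSH -5 : 10 -5
POP     : 10
PUSH 10 : 10 10
STORE 1 : 10
STORE 0 : (empty)
PUSH 0  : 0
NEG     : 0
PUSH -7 : 0 -7
EQ      : 0
PUSH -7 : 0 -7
POP     : 0
PUSH -3 : 0 -3
GT      : 1
LOAD 0  : 1 10
SWAP    : 10 1
STORE 0 : 10
PUSH 0  : 10 0
SUB     : 10
LOAD 1  : 10 10
DUP     : 10 10 10
OVER    : 10 10 10 10
DUP     : 10 10 10 10 10
SUB     : 10 10 10 0
SWAP    : 10 10 0 10
GT      : 10 10 0

1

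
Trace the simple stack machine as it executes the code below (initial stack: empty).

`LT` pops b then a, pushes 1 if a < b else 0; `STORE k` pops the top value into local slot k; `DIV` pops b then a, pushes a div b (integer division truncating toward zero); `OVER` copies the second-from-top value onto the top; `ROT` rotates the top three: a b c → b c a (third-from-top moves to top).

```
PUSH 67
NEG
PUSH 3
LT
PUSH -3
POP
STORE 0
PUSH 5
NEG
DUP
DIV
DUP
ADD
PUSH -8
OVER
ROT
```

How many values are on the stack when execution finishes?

PUSH 67 : [67]
NEG     : [-67]
PUSH 3  : [-67, 3]
LT      : [1]
PUSH -3 : [1, -3]
POP     : [1]
STORE 0 : []
PUSH 5  : [5]
NEG     : [-5]
DUP     : [-5, -5]
DIV     : [1]
DUP     : [1, 1]
ADD     : [2]
PUSH -8 : [2, -8]
OVER    : [2, -8, 2]
ROT     : [-8, 2, 2]

3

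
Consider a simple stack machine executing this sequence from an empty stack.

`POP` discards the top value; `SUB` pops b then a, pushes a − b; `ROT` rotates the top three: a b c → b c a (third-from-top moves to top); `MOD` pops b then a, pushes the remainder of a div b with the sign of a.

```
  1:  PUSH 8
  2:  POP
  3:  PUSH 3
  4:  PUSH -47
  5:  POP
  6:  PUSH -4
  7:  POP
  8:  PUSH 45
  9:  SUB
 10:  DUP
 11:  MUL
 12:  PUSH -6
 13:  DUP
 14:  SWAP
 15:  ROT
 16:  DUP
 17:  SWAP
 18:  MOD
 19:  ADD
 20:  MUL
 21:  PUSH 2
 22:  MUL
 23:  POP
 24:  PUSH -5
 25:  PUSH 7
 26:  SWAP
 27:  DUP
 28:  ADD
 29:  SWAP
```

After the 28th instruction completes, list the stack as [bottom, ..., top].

[7, -10]

PUSH 8    8
POP       (empty)
PUSH 3    3
PUSH -47  3 -47
POP       3
PUSH -4   3 -4
POP       3
PUSH 45   3 45
SUB       -42
DUP       -42 -42
MUL       1764
PUSH -6   1764 -6
DUP       1764 -6 -6
SWAP      1764 -6 -6
ROT       -6 -6 1764
DUP       -6 -6 1764 1764
SWAP      -6 -6 1764 1764
MOD       -6 -6 0
ADD       -6 -6
MUL       36
PUSH 2    36 2
MUL       72
POP       (empty)
PUSH -5   -5
PUSH 7    -5 7
SWAP      7 -5
DUP       7 -5 -5
ADD       7 -10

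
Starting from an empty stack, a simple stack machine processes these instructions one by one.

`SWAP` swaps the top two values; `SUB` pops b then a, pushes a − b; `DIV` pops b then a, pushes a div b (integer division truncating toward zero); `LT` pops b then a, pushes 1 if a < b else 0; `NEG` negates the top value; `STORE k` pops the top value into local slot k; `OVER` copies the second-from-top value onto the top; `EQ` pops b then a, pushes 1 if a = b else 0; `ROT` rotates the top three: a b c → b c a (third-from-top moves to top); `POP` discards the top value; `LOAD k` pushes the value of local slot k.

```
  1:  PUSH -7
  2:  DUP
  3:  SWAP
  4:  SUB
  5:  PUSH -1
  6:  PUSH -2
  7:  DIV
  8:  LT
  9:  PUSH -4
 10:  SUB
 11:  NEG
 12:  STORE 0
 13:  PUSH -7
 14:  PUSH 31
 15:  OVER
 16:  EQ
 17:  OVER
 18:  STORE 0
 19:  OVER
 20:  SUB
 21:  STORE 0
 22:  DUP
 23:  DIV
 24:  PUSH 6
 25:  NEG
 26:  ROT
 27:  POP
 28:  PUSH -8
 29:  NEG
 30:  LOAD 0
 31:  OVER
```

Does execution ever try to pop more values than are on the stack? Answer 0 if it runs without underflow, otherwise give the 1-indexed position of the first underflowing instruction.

26

PUSH -7 -> -7
DUP     -> -7 -7
SWAP    -> -7 -7
SUB     -> 0
PUSH -1 -> 0 -1
PUSH -2 -> 0 -1 -2
DIV     -> 0 0
LT      -> 0
PUSH -4 -> 0 -4
SUB     -> 4
NEG     -> -4
STORE 0 -> (empty)
PUSH -7 -> -7
PUSH 31 -> -7 31
OVER    -> -7 31 -7
EQ      -> -7 0
OVER    -> -7 0 -7
STORE 0 -> -7 0
OVER    -> -7 0 -7
SUB     -> -7 7
STORE 0 -> -7
DUP     -> -7 -7
DIV     -> 1
PUSH 6  -> 1 6
NEG     -> 1 -6
ROT  — needs 3 operands, stack has 2 → underflow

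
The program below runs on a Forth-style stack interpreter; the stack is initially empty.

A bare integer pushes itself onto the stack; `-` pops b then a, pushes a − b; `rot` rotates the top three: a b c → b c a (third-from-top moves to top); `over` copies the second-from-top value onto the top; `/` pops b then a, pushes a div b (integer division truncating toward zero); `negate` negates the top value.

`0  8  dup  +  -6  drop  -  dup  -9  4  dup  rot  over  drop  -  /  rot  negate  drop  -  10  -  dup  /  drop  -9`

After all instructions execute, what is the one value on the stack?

-9

0      -> [0]
8      -> [0, 8]
dup    -> [0, 8, 8]
+      -> [0, 16]
-6     -> [0, 16, -6]
drop   -> [0, 16]
-      -> [-16]
dup    -> [-16, -16]
-9     -> [-16, -16, -9]
4      -> [-16, -16, -9, 4]
dup    -> [-16, -16, -9, 4, 4]
rot    -> [-16, -16, 4, 4, -9]
over   -> [-16, -16, 4, 4, -9, 4]
drop   -> [-16, -16, 4, 4, -9]
-      -> [-16, -16, 4, 13]
/      -> [-16, -16, 0]
rot    -> [-16, 0, -16]
negate -> [-16, 0, 16]
drop   -> [-16, 0]
-      -> [-16]
10     -> [-16, 10]
-      -> [-26]
dup    -> [-26, -26]
/      -> [1]
drop   -> []
-9     -> [-9]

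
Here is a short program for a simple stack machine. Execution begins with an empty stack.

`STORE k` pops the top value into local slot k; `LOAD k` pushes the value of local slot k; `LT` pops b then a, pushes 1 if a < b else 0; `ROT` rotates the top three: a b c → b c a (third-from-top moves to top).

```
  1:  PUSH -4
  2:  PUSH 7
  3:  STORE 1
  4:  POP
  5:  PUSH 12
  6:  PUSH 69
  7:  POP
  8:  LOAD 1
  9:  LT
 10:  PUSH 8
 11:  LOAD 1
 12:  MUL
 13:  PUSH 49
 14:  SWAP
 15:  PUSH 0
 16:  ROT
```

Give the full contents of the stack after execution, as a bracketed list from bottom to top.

[0, 56, 0, 49]

PUSH -4  -4
PUSH 7   -4 7
STORE 1  -4
POP      (empty)
PUSH 12  12
PUSH 69  12 69
POP      12
LOAD 1   12 7
LT       0
PUSH 8   0 8
LOAD 1   0 8 7
MUL      0 56
PUSH 49  0 56 49
SWAP     0 49 56
PUSH 0   0 49 56 0
ROT      0 56 0 49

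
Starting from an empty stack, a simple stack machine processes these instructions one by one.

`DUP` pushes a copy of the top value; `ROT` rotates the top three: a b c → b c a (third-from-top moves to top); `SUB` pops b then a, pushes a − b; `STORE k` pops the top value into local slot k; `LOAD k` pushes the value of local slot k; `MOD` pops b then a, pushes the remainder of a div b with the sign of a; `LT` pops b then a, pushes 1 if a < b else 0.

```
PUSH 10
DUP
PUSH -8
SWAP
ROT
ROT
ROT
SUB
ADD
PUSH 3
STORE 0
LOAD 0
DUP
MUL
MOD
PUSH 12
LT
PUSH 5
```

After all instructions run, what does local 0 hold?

3

PUSH 10 → 10
DUP     → 10 10
PUSH -8 → 10 10 -8
SWAP    → 10 -8 10
ROT     → -8 10 10
ROT     → 10 10 -8
ROT     → 10 -8 10
SUB     → 10 -18
ADD     → -8
PUSH 3  → -8 3
STORE 0 → -8
LOAD 0  → -8 3
DUP     → -8 3 3
MUL     → -8 9
MOD     → -8
PUSH 12 → -8 12
LT      → 1
PUSH 5  → 1 5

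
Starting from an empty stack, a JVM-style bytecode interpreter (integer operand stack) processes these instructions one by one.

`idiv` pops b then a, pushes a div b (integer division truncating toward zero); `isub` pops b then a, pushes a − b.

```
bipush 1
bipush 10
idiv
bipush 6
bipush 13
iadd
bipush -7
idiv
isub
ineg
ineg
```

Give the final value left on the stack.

bipush 1  -> [1]
bipush 10 -> [1, 10]
idiv      -> [0]
bipush 6  -> [0, 6]
bipush 13 -> [0, 6, 13]
iadd      -> [0, 19]
bipush -7 -> [0, 19, -7]
idiv      -> [0, -2]
isub      -> [2]
ineg      -> [-2]
ineg      -> [2]

2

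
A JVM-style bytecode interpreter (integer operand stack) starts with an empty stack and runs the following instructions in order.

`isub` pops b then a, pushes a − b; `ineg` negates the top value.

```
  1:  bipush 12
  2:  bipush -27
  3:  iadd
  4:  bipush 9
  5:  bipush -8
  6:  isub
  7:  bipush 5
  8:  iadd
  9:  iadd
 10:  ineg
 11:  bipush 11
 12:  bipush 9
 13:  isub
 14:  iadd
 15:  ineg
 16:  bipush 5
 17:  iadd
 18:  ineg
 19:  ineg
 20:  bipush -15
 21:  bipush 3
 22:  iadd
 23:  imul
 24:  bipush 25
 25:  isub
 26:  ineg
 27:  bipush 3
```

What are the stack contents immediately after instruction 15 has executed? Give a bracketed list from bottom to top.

bipush 12  -> 12
bipush -27 -> 12 -27
iadd       -> -15
bipush 9   -> -15 9
bipush -8  -> -15 9 -8
isub       -> -15 17
bipush 5   -> -15 17 5
iadd       -> -15 22
iadd       -> 7
ineg       -> -7
bipush 11  -> -7 11
bipush 9   -> -7 11 9
isub       -> -7 2
iadd       -> -5
ineg       -> 5

[5]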